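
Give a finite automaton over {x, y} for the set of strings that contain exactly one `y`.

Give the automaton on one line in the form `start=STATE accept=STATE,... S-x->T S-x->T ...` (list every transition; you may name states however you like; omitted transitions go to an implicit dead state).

Count `y`s, saturating at 2: state S0 means no `y` yet, S1 means one `y` seen, S2 means more than one. Each `y` increments (capped at S2); other symbols loop. Accept from {S1}.
With 3 states:
        x   y  
>  S0   S0  S1 
 * S1   S1  S2 
   S2   S2  S2 
(> = start, * = accepting)

start=S0 accept=S1 S0-x->S0 S0-y->S1 S1-x->S1 S1-y->S2 S2-x->S2 S2-y->S2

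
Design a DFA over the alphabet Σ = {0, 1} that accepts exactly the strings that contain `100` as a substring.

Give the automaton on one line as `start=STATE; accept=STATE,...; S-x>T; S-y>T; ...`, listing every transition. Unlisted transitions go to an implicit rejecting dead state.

States S0..S2 record the length of the longest prefix of `100` that matches the current input suffix. Reaching S3 means `100` has been seen, and we stay there forever. Accept from S3.
4 states suffice.
        0   1  
>  S0   S0  S1 
   S1   S2  S1 
   S2   S3  S1 
 * S3   S3  S3 
(> = start, * = accepting)

start=S0; accept=S3; S0-0>S0; S0-1>S1; S1-0>S2; S1-1>S1; S2-0>S3; S2-1>S1; S3-0>S3; S3-1>S3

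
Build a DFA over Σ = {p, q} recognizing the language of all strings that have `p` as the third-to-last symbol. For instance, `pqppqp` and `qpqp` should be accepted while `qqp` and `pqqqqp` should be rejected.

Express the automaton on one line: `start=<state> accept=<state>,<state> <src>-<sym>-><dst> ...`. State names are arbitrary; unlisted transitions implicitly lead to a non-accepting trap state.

A DFA must remember the last 3 symbols (since which symbol is third-to-last isn't known until the input ends). Use one state per possible window of the last ≤3 symbols; accept from those whose window starts with `p`.
A 15-state machine:
          p    q  
>  S0     S1   S2 
   S1     S3   S4 
   S2     S5   S6 
   S3     S7   S8 
   S4     S9  S10 
   S5    S11  S12 
   S6    S13  S14 
 * S7     S7   S8 
 * S8     S9  S10 
 * S9    S11  S12 
 * S10   S13  S14 
   S11    S7   S8 
   S12    S9  S10 
   S13   S11  S12 
   S14   S13  S14 
(> = start, * = accepting)

start=S0 accept=S7,S8,S9,S10 S0-p->S1 S0-q->S2 S1-p->S3 S1-q->S4 S2-p->S5 S2-q->S6 S3-p->S7 S3-q->S8 S4-p->S9 S4-q->S10 S5-p->S11 S5-q->S12 S6-p->S13 S6-q->S14 S7-p->S7 S7-q->S8 S8-p->S9 S8-q->S10 S9-p->S11 S9-q->S12 S10-p->S13 S10-q->S14 S11-p->S7 S11-q->S8 S12-p->S9 S12-q->S10 S13-p->S11 S13-q->S12 S14-p->S13 S14-q->S14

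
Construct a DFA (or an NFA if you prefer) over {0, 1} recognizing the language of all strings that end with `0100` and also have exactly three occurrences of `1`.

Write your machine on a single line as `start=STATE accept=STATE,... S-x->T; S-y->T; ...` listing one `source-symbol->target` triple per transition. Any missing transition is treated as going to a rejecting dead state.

Handle the two conditions separately and then intersect. The first has 5 states tracking how much of the suffix `0100` has currently been matched; the second has 5 states tracking the count of `1`s, saturating at 4. A product state is a pair (one from each), accepting exactly when both do.
With 22 states:
          0    1  
>  S0     S1   S2 
   S1     S1   S3 
   S2     S4   S5 
   S3     S6   S5 
   S4     S4   S7 
   S5     S8   S9 
   S6    S10   S7 
   S7    S11   S9 
   S8     S8  S12 
   S9    S13  S14 
   S10    S4   S7 
   S11   S15  S12 
   S12   S16  S14 
   S13   S13  S17 
   S14   S18  S14 
   S15    S8  S12 
   S16   S19  S17 
   S17   S20  S14 
   S18   S18  S17 
 * S19   S13  S17 
   S20   S21  S17 
   S21   S18  S17 
(> = start, * = accepting)

start=S0; accept=S19; S0-0->S1; S0-1->S2; S1-0->S1; S1-1->S3; S2-0->S4; S2-1->S5; S3-0->S6; S3-1->S5; S4-0->S4; S4-1->S7; S5-0->S8; S5-1->S9; S6-0->S10; S6-1->S7; S7-0->S11; S7-1->S9; S8-0->S8; S8-1->S12; S9-0->S13; S9-1->S14; S10-0->S4; S10-1->S7; S11-0->S15; S11-1->S12; S12-0->S16; S12-1->S14; S13-0->S13; S13-1->S17; S14-0->S18; S14-1->S14; S15-0->S8; S15-1->S12; S16-0->S19; S16-1->S17; S17-0->S20; S17-1->S14; S18-0->S18; S18-1->S17; S19-0->S13; S19-1->S17; S20-0->S21; S20-1->S17; S21-0->S18; S21-1->S17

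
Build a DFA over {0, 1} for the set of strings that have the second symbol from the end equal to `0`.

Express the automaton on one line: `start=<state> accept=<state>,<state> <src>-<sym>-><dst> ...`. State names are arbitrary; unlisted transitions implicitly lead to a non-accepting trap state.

A DFA must remember the last 2 symbols (since which symbol is second-to-last isn't known until the input ends). Use one state per possible window of the last ≤2 symbols; accept from those whose window starts with `0`.
7 states suffice.
        0   1  
>  S0   S1  S2 
   S1   S3  S4 
   S2   S5  S6 
 * S3   S3  S4 
 * S4   S5  S6 
   S5   S3  S4 
   S6   S5  S6 
(> = start, * = accepting)

start=S0 accept=S3,S4 S0-0->S1 S0-1->S2 S1-0->S3 S1-1->S4 S2-0->S5 S2-1->S6 S3-0->S3 S3-1->S4 S4-0->S5 S4-1->S6 S5-0->S3 S5-1->S4 S6-0->S5 S6-1->S6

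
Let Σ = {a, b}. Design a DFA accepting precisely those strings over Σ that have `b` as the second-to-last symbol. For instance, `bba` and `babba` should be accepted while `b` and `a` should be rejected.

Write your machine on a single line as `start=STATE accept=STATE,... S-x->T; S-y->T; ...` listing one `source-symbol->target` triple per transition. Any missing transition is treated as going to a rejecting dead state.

start=q0; accept=q5,q6; q0-a->q1; q0-b->q2; q1-a->q3; q1-b->q4; q2-a->q5; q2-b->q6; q3-a->q3; q3-b->q4; q4-a->q5; q4-b->q6; q5-a->q3; q5-b->q4; q6-a->q5; q6-b->q6

A DFA must remember the last 2 symbols (since which symbol is second-to-last isn't known until the input ends). Use one state per possible window of the last ≤2 symbols; accept from those whose window starts with `b`.
With 7 states:
        a   b  
>  q0   q1  q2 
   q1   q3  q4 
   q2   q5  q6 
   q3   q3  q4 
   q4   q5  q6 
 * q5   q3  q4 
 * q6   q5  q6 
(> = start, * = accepting)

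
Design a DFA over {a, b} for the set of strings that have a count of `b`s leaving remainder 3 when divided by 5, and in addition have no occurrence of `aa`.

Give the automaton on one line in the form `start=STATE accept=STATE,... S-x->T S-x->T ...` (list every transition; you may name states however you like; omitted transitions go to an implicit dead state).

Build one automaton per condition and run them in lockstep. The first has 5 states tracking the count of `b`s modulo 5; the second has 3 states tracking partial matches of the forbidden pattern `aa`. A product state is a pair (one from each), accepting exactly when both do. Equivalent product states are then merged.
With 11 states:
          a    b  
>  S0     S1   S2 
   S1     S3   S2 
   S2     S4   S5 
   S3     S3   S3 
   S4     S3   S5 
   S5     S6   S7 
   S6     S3   S7 
 * S7     S8   S9 
 * S8     S3   S9 
   S9    S10   S0 
   S10    S3   S0 
(> = start, * = accepting)

start=S0 accept=S7,S8 S0-a->S1 S0-b->S2 S1-a->S3 S1-b->S2 S2-a->S4 S2-b->S5 S3-a->S3 S3-b->S3 S4-a->S3 S4-b->S5 S5-a->S6 S5-b->S7 S6-a->S3 S6-b->S7 S7-a->S8 S7-b->S9 S8-a->S3 S8-b->S9 S9-a->S10 S9-b->S0 S10-a->S3 S10-b->S0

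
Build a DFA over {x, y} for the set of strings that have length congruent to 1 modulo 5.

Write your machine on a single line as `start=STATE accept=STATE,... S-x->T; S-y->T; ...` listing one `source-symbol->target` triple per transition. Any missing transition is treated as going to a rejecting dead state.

Count input length modulo 5: every symbol advances one step around the cycle s0 → s1 → s2 → s3 → s4 → s0. Accept at s1.
        x   y  
>  s0   s1  s1 
 * s1   s2  s2 
   s2   s3  s3 
   s3   s4  s4 
   s4   s0  s0 
(> = start, * = accepting)

start=s0; accept=s1; s0-x->s1; s0-y->s1; s1-x->s2; s1-y->s2; s2-x->s3; s2-y->s3; s3-x->s4; s3-y->s4; s4-x->s0; s4-y->s0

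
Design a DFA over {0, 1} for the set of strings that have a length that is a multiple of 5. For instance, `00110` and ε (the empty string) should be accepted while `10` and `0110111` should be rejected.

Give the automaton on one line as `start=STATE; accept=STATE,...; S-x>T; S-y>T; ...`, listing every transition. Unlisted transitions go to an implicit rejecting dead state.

Only the length mod 5 matters, so use a 5-cycle: from any state, every input symbol moves to the next state, wrapping S4 back to S0. Mark S0 accepting.
With 5 states:
        0   1  
>* S0   S1  S1 
   S1   S2  S2 
   S2   S3  S3 
   S3   S4  S4 
   S4   S0  S0 
(> = start, * = accepting)

start=S0; accept=S0; S0-0>S1; S0-1>S1; S1-0>S2; S1-1>S2; S2-0>S3; S2-1>S3; S3-0>S4; S3-1>S4; S4-0>S0; S4-1>S0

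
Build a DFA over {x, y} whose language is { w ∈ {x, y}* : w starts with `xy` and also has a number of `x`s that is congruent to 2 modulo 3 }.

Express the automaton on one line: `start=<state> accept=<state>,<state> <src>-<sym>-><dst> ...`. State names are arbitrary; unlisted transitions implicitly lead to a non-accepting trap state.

start=q0 accept=q4 q0-x->q1 q0-y->q2 q1-x->q2 q1-y->q3 q2-x->q2 q2-y->q2 q3-x->q4 q3-y->q3 q4-x->q5 q4-y->q4 q5-x->q3 q5-y->q5

Handle the two conditions separately and then intersect. The first has 4 states tracking whether the input so far still matches the prefix `xy`; the second has 3 states tracking the count of `x`s modulo 3. A product state is a pair (one from each), accepting exactly when both do. Minimizing collapses redundant product states.
        x   y  
>  q0   q1  q2 
   q1   q2  q3 
   q2   q2  q2 
   q3   q4  q3 
 * q4   q5  q4 
   q5   q3  q5 
(> = start, * = accepting)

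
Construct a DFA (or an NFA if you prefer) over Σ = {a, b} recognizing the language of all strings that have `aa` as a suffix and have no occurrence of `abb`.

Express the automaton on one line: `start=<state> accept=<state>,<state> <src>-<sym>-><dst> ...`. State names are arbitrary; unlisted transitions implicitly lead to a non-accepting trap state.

Build one automaton per condition and run them in lockstep. The first has 3 states tracking how much of the suffix `aa` has currently been matched; the second has 4 states tracking partial matches of the forbidden pattern `abb`. A product state is a pair (one from each), accepting exactly when both do. Equivalent product states are then merged.
With 5 states:
        a   b  
>  s0   s1  s0 
   s1   s2  s3 
 * s2   s2  s3 
   s3   s1  s4 
   s4   s4  s4 
(> = start, * = accepting)

start=s0 accept=s2 s0-a->s1 s0-b->s0 s1-a->s2 s1-b->s3 s2-a->s2 s2-b->s3 s3-a->s1 s3-b->s4 s4-a->s4 s4-b->s4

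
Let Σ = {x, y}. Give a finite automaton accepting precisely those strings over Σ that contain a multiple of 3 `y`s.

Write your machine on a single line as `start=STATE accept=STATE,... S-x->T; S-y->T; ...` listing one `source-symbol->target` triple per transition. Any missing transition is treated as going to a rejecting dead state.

Keep the running count of `y`s modulo 3: each `y` advances along the cycle q0 → q1 → q2 → q0 while other symbols loop. Accept at q0.
A 3-state machine:
        x   y  
>* q0   q0  q1 
   q1   q1  q2 
   q2   q2  q0 
(> = start, * = accepting)

start=q0; accept=q0; q0-x->q0; q0-y->q1; q1-x->q1; q1-y->q2; q2-x->q2; q2-y->q0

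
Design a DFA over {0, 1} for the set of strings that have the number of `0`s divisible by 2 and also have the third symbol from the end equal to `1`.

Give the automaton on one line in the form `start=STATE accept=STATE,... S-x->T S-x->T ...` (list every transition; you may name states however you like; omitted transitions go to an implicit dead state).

Build one automaton per condition and run them in lockstep. One (2 states) tracks the count of `0`s modulo 2; the other (15 states) tracks the last 3 symbols read. Each combined state is a pair, one component from each; accept when both components accept. Minimizing collapses redundant product states.
A 12-state machine:
          0    1  
>  q0     q1   q2 
   q1     q0   q3 
   q2     q4   q5 
   q3     q6   q7 
   q4     q8   q3 
   q5     q4   q9 
   q6     q1  q10 
   q7    q11   q7 
 * q8     q1   q2 
 * q9     q4   q9 
 * q10    q4   q5 
 * q11    q1  q10 
(> = start, * = accepting)

start=q0 accept=q8,q9,q10,q11 q0-0->q1 q0-1->q2 q1-0->q0 q1-1->q3 q2-0->q4 q2-1->q5 q3-0->q6 q3-1->q7 q4-0->q8 q4-1->q3 q5-0->q4 q5-1->q9 q6-0->q1 q6-1->q10 q7-0->q11 q7-1->q7 q8-0->q1 q8-1->q2 q9-0->q4 q9-1->q9 q10-0->q4 q10-1->q5 q11-0->q1 q11-1->q10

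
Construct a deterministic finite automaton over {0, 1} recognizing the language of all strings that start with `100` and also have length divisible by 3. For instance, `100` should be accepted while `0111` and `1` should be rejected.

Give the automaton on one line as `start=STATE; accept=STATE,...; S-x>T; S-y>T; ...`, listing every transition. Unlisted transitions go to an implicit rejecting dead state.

start=A; accept=G; A-0>B; A-1>C; B-0>D; B-1>D; C-0>E; C-1>D; D-0>F; D-1>F; E-0>G; E-1>F; F-0>B; F-1>B; G-0>H; G-1>H; H-0>I; H-1>I; I-0>G; I-1>G

Build one automaton per condition and run them in lockstep. One (5 states) tracks whether the input so far still matches the prefix `100`; the other (3 states) tracks the input length modulo 3. Each combined state is a pair, one component from each; accept when both components accept.
9 states suffice.
       0  1 
>  A   B  C 
   B   D  D 
   C   E  D 
   D   F  F 
   E   G  F 
   F   B  B 
 * G   H  H 
   H   I  I 
   I   G  G 
(> = start, * = accepting)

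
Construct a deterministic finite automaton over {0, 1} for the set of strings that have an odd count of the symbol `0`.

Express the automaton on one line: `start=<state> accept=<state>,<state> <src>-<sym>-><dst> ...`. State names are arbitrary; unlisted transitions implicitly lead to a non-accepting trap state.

The only thing that matters is how many `0`s have appeared, reduced mod 2. Use one state per residue: q0 for 0, …, q1 for 1. Reading `0` moves to the next residue; anything else stays put. q1 is accepting.
With 2 states:
        0   1  
>  q0   q1  q0 
 * q1   q0  q1 
(> = start, * = accepting)

start=q0 accept=q1 q0-0->q1 q0-1->q0 q1-0->q0 q1-1->q1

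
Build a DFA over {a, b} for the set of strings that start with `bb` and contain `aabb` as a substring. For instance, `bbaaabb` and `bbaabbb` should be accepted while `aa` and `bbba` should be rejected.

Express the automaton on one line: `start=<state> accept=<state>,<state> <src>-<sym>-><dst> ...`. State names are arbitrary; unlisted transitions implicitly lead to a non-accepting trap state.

Handle the two conditions separately and then intersect. One (4 states) tracks whether the input so far still matches the prefix `bb`; the other (5 states) tracks whether and how much of `aabb` has been seen. Each combined state is a pair, one component from each; accept when both components accept.
With 12 states:
          a    b  
>  S0     S1   S2 
   S1     S3   S4 
   S2     S1   S5 
   S3     S3   S6 
   S4     S1   S4 
   S5     S7   S5 
   S6     S1   S8 
   S7     S9   S5 
   S8     S8   S8 
   S9     S9  S10 
   S10    S7  S11 
 * S11   S11  S11 
(> = start, * = accepting)

start=S0 accept=S11 S0-a->S1 S0-b->S2 S1-a->S3 S1-b->S4 S2-a->S1 S2-b->S5 S3-a->S3 S3-b->S6 S4-a->S1 S4-b->S4 S5-a->S7 S5-b->S5 S6-a->S1 S6-b->S8 S7-a->S9 S7-b->S5 S8-a->S8 S8-b->S8 S9-a->S9 S9-b->S10 S10-a->S7 S10-b->S11 S11-a->S11 S11-b->S11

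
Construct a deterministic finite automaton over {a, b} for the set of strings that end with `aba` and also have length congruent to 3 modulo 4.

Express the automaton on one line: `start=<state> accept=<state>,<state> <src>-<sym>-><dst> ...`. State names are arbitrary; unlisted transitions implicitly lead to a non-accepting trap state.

Run two small machines in parallel and take their product. The first has 4 states tracking how much of the suffix `aba` has currently been matched; the second has 4 states tracking the input length modulo 4. A product state is a pair (one from each), accepting exactly when both do. Equivalent product states are then merged.
A 7-state machine:
        a   b  
>  S0   S1  S2 
   S1   S3  S4 
   S2   S3  S3 
   S3   S5  S5 
   S4   S6  S5 
   S5   S0  S0 
 * S6   S0  S0 
(> = start, * = accepting)

start=S0 accept=S6 S0-a->S1 S0-b->S2 S1-a->S3 S1-b->S4 S2-a->S3 S2-b->S3 S3-a->S5 S3-b->S5 S4-a->S6 S4-b->S5 S5-a->S0 S5-b->S0 S6-a->S0 S6-b->S0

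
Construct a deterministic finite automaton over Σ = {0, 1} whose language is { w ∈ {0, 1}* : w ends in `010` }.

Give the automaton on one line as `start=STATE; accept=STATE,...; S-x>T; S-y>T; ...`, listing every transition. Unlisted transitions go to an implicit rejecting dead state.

Let each state record the length of the longest suffix of the input read so far that is also a prefix of `010`. s1 means the last symbol is `0`; s2 means the last 2 symbols are `01`; s3 means the last 3 symbols are `010`. Accept only at s3, where the string currently ends in `010`.
4 states suffice.
        0   1  
>  s0   s1  s0 
   s1   s1  s2 
   s2   s3  s0 
 * s3   s1  s2 
(> = start, * = accepting)

start=s0; accept=s3; s0-0>s1; s0-1>s0; s1-0>s1; s1-1>s2; s2-0>s3; s2-1>s0; s3-0>s1; s3-1>s2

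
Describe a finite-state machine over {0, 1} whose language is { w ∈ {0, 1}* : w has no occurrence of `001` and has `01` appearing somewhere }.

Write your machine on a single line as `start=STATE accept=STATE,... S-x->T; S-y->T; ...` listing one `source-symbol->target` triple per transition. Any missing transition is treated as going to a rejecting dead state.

Build one automaton per condition and run them in lockstep. One (4 states) tracks partial matches of the forbidden pattern `001`; the other (3 states) tracks whether and how much of `01` has been seen. Each combined state is a pair, one component from each; accept when both components accept.
With 7 states:
        0   1  
>  S0   S1  S0 
   S1   S2  S3 
   S2   S2  S4 
 * S3   S5  S3 
   S4   S4  S4 
 * S5   S6  S3 
 * S6   S6  S4 
(> = start, * = accepting)

start=S0; accept=S3,S5,S6; S0-0->S1; S0-1->S0; S1-0->S2; S1-1->S3; S2-0->S2; S2-1->S4; S3-0->S5; S3-1->S3; S4-0->S4; S4-1->S4; S5-0->S6; S5-1->S3; S6-0->S6; S6-1->S4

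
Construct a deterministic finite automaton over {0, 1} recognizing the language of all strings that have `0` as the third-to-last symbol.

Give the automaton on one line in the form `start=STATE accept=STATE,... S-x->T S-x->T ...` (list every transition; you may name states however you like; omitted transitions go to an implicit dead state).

A DFA must remember the last 3 symbols (since which symbol is third-to-last isn't known until the input ends). Use one state per possible window of the last ≤3 symbols; accept from those whose window starts with `0`.
15 states suffice.
          0    1  
>  S0     S1   S2 
   S1     S3   S4 
   S2     S5   S6 
   S3     S7   S8 
   S4     S9  S10 
   S5    S11  S12 
   S6    S13  S14 
 * S7     S7   S8 
 * S8     S9  S10 
 * S9    S11  S12 
 * S10   S13  S14 
   S11    S7   S8 
   S12    S9  S10 
   S13   S11  S12 
   S14   S13  S14 
(> = start, * = accepting)

start=S0 accept=S7,S8,S9,S10 S0-0->S1 S0-1->S2 S1-0->S3 S1-1->S4 S2-0->S5 S2-1->S6 S3-0->S7 S3-1->S8 S4-0->S9 S4-1->S10 S5-0->S11 S5-1->S12 S6-0->S13 S6-1->S14 S7-0->S7 S7-1->S8 S8-0->S9 S8-1->S10 S9-0->S11 S9-1->S12 S10-0->S13 S10-1->S14 S11-0->S7 S11-1->S8 S12-0->S9 S12-1->S10 S13-0->S11 S13-1->S12 S14-0->S13 S14-1->S14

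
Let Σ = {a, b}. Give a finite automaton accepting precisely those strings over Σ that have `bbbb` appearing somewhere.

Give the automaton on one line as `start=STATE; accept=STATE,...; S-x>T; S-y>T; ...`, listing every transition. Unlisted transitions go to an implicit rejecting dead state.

start=s0; accept=s4; s0-a>s0; s0-b>s1; s1-a>s0; s1-b>s2; s2-a>s0; s2-b>s3; s3-a>s0; s3-b>s4; s4-a>s4; s4-b>s4

Track how much of `bbbb` has been matched so far: state s0 is no progress, s4 is the absorbing accept state reached once `bbbb` has occurred. Intermediate states record partial matches; on a mismatch, fall back to the longest reusable overlap.
A 5-state machine:
        a   b  
>  s0   s0  s1 
   s1   s0  s2 
   s2   s0  s3 
   s3   s0  s4 
 * s4   s4  s4 
(> = start, * = accepting)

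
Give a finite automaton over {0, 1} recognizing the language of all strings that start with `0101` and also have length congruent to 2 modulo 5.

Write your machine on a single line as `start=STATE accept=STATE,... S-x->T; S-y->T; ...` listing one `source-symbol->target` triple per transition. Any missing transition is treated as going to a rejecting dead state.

start=A; accept=I; A-0->B; A-1->C; B-0->C; B-1->D; C-0->C; C-1->C; D-0->E; D-1->C; E-0->C; E-1->F; F-0->G; F-1->G; G-0->H; G-1->H; H-0->I; H-1->I; I-0->J; I-1->J; J-0->F; J-1->F

Run two small machines in parallel and take their product. The first has 6 states tracking whether the input so far still matches the prefix `0101`; the second has 5 states tracking the input length modulo 5. A product state is a pair (one from each), accepting exactly when both do. Minimizing collapses redundant product states.
A 10-state machine:
       0  1 
>  A   B  C 
   B   C  D 
   C   C  C 
   D   E  C 
   E   C  F 
   F   G  G 
   G   H  H 
   H   I  I 
 * I   J  J 
   J   F  F 
(> = start, * = accepting)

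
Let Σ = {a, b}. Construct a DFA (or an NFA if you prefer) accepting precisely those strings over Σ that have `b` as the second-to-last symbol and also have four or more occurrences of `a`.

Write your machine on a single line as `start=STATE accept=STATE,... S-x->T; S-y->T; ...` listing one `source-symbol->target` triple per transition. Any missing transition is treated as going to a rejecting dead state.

start=q0; accept=q7,q8; q0-a->q1; q0-b->q0; q1-a->q2; q1-b->q1; q2-a->q3; q2-b->q2; q3-a->q4; q3-b->q5; q4-a->q4; q4-b->q6; q5-a->q7; q5-b->q5; q6-a->q7; q6-b->q8; q7-a->q4; q7-b->q6; q8-a->q7; q8-b->q8

Build one automaton per condition and run them in lockstep. One (7 states) tracks the last 2 symbols read; the other (6 states) tracks the count of `a`s, saturating at 5. Each combined state is a pair, one component from each; accept when both components accept. After merging equivalent states the machine shrinks.
9 states suffice.
        a   b  
>  q0   q1  q0 
   q1   q2  q1 
   q2   q3  q2 
   q3   q4  q5 
   q4   q4  q6 
   q5   q7  q5 
   q6   q7  q8 
 * q7   q4  q6 
 * q8   q7  q8 
(> = start, * = accepting)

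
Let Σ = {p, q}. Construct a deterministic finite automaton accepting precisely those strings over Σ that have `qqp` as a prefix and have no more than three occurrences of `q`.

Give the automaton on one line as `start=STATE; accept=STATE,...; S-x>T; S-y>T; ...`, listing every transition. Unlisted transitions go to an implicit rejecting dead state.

Handle the two conditions separately and then intersect. The first has 5 states tracking whether the input so far still matches the prefix `qqp`; the second has 5 states tracking the count of `q`s, saturating at 4. A product state is a pair (one from each), accepting exactly when both do. Equivalent product states are then merged.
        p   q  
>  S0   S1  S2 
   S1   S1  S1 
   S2   S1  S3 
   S3   S4  S1 
 * S4   S4  S5 
 * S5   S5  S1 
(> = start, * = accepting)

start=S0; accept=S4,S5; S0-p>S1; S0-q>S2; S1-p>S1; S1-q>S1; S2-p>S1; S2-q>S3; S3-p>S4; S3-q>S1; S4-p>S4; S4-q>S5; S5-p>S5; S5-q>S1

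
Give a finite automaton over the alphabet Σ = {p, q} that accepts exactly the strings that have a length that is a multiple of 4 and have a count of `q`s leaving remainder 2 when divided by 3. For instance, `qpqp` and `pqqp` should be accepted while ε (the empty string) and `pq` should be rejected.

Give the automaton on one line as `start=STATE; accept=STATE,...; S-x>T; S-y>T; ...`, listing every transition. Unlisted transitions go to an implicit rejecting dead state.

Build one automaton per condition and run them in lockstep. One (4 states) tracks the input length modulo 4; the other (3 states) tracks the count of `q`s modulo 3. Each combined state is a pair, one component from each; accept when both components accept.
12 states suffice.
       p  q 
>  A   B  C 
   B   D  E 
   C   E  F 
   D   G  H 
   E   H  I 
   F   I  G 
   G   A  J 
   H   J  K 
   I   K  A 
   J   C  L 
 * K   L  B 
   L   F  D 
(> = start, * = accepting)

start=A; accept=K; A-p>B; A-q>C; B-p>D; B-q>E; C-p>E; C-q>F; D-p>G; D-q>H; E-p>H; E-q>I; F-p>I; F-q>G; G-p>A; G-q>J; H-p>J; H-q>K; I-p>K; I-q>A; J-p>C; J-q>L; K-p>L; K-q>B; L-p>F; L-q>D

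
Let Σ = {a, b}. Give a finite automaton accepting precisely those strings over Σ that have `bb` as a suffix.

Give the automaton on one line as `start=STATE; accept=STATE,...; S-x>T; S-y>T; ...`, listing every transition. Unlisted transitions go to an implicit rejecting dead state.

Let each state record the length of the longest suffix of the input read so far that is also a prefix of `bb`. q1 means the last symbol is `b`; q2 means the last 2 symbols are `bb`. Accept only at q2, where the string currently ends in `bb`.
3 states suffice.
        a   b  
>  q0   q0  q1 
   q1   q0  q2 
 * q2   q0  q2 
(> = start, * = accepting)

start=q0; accept=q2; q0-a>q0; q0-b>q1; q1-a>q0; q1-b>q2; q2-a>q0; q2-b>q2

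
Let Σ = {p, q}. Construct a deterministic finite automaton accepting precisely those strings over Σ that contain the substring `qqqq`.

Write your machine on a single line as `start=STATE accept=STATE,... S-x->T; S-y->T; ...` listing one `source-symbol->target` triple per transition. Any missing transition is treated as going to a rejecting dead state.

start=S0; accept=S4; S0-p->S0; S0-q->S1; S1-p->S0; S1-q->S2; S2-p->S0; S2-q->S3; S3-p->S0; S3-q->S4; S4-p->S4; S4-q->S4

States S0..S3 record the length of the longest prefix of `qqqq` that matches the current input suffix. Reaching S4 means `qqqq` has been seen, and we stay there forever. Accept from S4.
5 states suffice.
        p   q  
>  S0   S0  S1 
   S1   S0  S2 
   S2   S0  S3 
   S3   S0  S4 
 * S4   S4  S4 
(> = start, * = accepting)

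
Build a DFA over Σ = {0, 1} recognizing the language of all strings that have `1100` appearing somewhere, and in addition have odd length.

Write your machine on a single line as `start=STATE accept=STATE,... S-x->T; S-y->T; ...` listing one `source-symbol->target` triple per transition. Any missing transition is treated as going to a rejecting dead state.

start=A; accept=J; A-0->B; A-1->C; B-0->A; B-1->D; C-0->A; C-1->E; D-0->B; D-1->F; E-0->G; E-1->F; F-0->H; F-1->E; G-0->I; G-1->D; H-0->J; H-1->C; I-0->J; I-1->J; J-0->I; J-1->I

Build one automaton per condition and run them in lockstep. One (5 states) tracks whether and how much of `1100` has been seen; the other (2 states) tracks the input length modulo 2. Each combined state is a pair, one component from each; accept when both components accept.
10 states suffice.
       0  1 
>  A   B  C 
   B   A  D 
   C   A  E 
   D   B  F 
   E   G  F 
   F   H  E 
   G   I  D 
   H   J  C 
   I   J  J 
 * J   I  I 
(> = start, * = accepting)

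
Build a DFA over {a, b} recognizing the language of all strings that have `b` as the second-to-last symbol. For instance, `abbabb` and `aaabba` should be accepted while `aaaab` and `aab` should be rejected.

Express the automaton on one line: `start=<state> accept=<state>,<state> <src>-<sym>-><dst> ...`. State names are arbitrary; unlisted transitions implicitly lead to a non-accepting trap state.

A DFA must remember the last 2 symbols (since which symbol is second-to-last isn't known until the input ends). Use one state per possible window of the last ≤2 symbols; accept from those whose window starts with `b`.
7 states suffice.
        a   b  
>  q0   q1  q2 
   q1   q3  q4 
   q2   q5  q6 
   q3   q3  q4 
   q4   q5  q6 
 * q5   q3  q4 
 * q6   q5  q6 
(> = start, * = accepting)

start=q0 accept=q5,q6 q0-a->q1 q0-b->q2 q1-a->q3 q1-b->q4 q2-a->q5 q2-b->q6 q3-a->q3 q3-b->q4 q4-a->q5 q4-b->q6 q5-a->q3 q5-b->q4 q6-a->q5 q6-b->q6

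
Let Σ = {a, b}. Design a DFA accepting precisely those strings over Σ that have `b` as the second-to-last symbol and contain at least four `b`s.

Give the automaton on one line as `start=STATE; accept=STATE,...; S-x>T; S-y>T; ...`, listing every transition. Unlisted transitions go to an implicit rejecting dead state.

Run two small machines in parallel and take their product. One (7 states) tracks the last 2 symbols read; the other (6 states) tracks the count of `b`s, saturating at 5. Each combined state is a pair, one component from each; accept when both components accept.
          a    b  
>  q0     q1   q2 
   q1     q3   q4 
   q2     q5   q6 
   q3     q3   q4 
   q4     q5   q6 
   q5     q7   q8 
   q6     q9  q10 
   q7     q7   q8 
   q8     q9  q10 
   q9    q11  q12 
   q10   q13  q14 
   q11   q11  q12 
   q12   q13  q14 
   q13   q15  q16 
 * q14   q17  q18 
   q15   q15  q16 
   q16   q17  q18 
 * q17   q19  q20 
 * q18   q21  q18 
   q19   q19  q20 
   q20   q21  q18 
 * q21   q22  q20 
   q22   q22  q20 
(> = start, * = accepting)

start=q0; accept=q14,q17,q18,q21; q0-a>q1; q0-b>q2; q1-a>q3; q1-b>q4; q2-a>q5; q2-b>q6; q3-a>q3; q3-b>q4; q4-a>q5; q4-b>q6; q5-a>q7; q5-b>q8; q6-a>q9; q6-b>q10; q7-a>q7; q7-b>q8; q8-a>q9; q8-b>q10; q9-a>q11; q9-b>q12; q10-a>q13; q10-b>q14; q11-a>q11; q11-b>q12; q12-a>q13; q12-b>q14; q13-a>q15; q13-b>q16; q14-a>q17; q14-b>q18; q15-a>q15; q15-b>q16; q16-a>q17; q16-b>q18; q17-a>q19; q17-b>q20; q18-a>q21; q18-b>q18; q19-a>q19; q19-b>q20; q20-a>q21; q20-b>q18; q21-a>q22; q21-b>q20; q22-a>q22; q22-b>q20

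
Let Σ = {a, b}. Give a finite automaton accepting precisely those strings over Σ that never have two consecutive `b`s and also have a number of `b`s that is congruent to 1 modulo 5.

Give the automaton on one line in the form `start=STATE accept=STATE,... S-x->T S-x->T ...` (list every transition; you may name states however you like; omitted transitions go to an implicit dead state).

Run two small machines in parallel and take their product. One (3 states) tracks partial matches of the forbidden pattern `bb`; the other (5 states) tracks the count of `b`s modulo 5. Each combined state is a pair, one component from each; accept when both components accept.
With 15 states:
          a    b  
>  q0     q0   q1 
 * q1     q2   q3 
 * q2     q2   q4 
   q3     q3   q5 
   q4     q6   q5 
   q5     q5   q7 
   q6     q6   q8 
   q7     q7   q9 
   q8    q10   q7 
   q9     q9  q11 
   q10   q10  q12 
   q11   q11   q3 
   q12   q13   q9 
   q13   q13  q14 
   q14    q0  q11 
(> = start, * = accepting)

start=q0 accept=q1,q2 q0-a->q0 q0-b->q1 q1-a->q2 q1-b->q3 q2-a->q2 q2-b->q4 q3-a->q3 q3-b->q5 q4-a->q6 q4-b->q5 q5-a->q5 q5-b->q7 q6-a->q6 q6-b->q8 q7-a->q7 q7-b->q9 q8-a->q10 q8-b->q7 q9-a->q9 q9-b->q11 q10-a->q10 q10-b->q12 q11-a->q11 q11-b->q3 q12-a->q13 q12-b->q9 q13-a->q13 q13-b->q14 q14-a->q0 q14-b->q11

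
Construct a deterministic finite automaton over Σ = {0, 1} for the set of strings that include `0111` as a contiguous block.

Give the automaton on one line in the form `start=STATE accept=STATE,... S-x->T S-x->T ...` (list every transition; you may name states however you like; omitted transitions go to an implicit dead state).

Track how much of `0111` has been matched so far: state S0 is no progress, S4 is the absorbing accept state reached once `0111` has occurred. Intermediate states record partial matches; on a mismatch, fall back to the longest reusable overlap.
        0   1  
>  S0   S1  S0 
   S1   S1  S2 
   S2   S1  S3 
   S3   S1  S4 
 * S4   S4  S4 
(> = start, * = accepting)

start=S0 accept=S4 S0-0->S1 S0-1->S0 S1-0->S1 S1-1->S2 S2-0->S1 S2-1->S3 S3-0->S1 S3-1->S4 S4-0->S4 S4-1->S4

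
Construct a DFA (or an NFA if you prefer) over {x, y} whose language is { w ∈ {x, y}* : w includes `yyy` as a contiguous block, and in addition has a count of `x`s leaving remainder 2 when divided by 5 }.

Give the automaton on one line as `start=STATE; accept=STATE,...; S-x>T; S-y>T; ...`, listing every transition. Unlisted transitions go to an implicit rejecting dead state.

Run two small machines in parallel and take their product. One (4 states) tracks whether and how much of `yyy` has been seen; the other (5 states) tracks the count of `x`s modulo 5. Each combined state is a pair, one component from each; accept when both components accept.
20 states suffice.
          x    y  
>  q0     q1   q2 
   q1     q3   q4 
   q2     q1   q5 
   q3     q6   q7 
   q4     q3   q8 
   q5     q1   q9 
   q6    q10  q11 
   q7     q6  q12 
   q8     q3  q13 
   q9    q13   q9 
   q10    q0  q14 
   q11   q10  q15 
   q12    q6  q16 
   q13   q16  q13 
   q14    q0  q17 
   q15   q10  q18 
 * q16   q18  q16 
   q17    q0  q19 
   q18   q19  q18 
   q19    q9  q19 
(> = start, * = accepting)

start=q0; accept=q16; q0-x>q1; q0-y>q2; q1-x>q3; q1-y>q4; q2-x>q1; q2-y>q5; q3-x>q6; q3-y>q7; q4-x>q3; q4-y>q8; q5-x>q1; q5-y>q9; q6-x>q10; q6-y>q11; q7-x>q6; q7-y>q12; q8-x>q3; q8-y>q13; q9-x>q13; q9-y>q9; q10-x>q0; q10-y>q14; q11-x>q10; q11-y>q15; q12-x>q6; q12-y>q16; q13-x>q16; q13-y>q13; q14-x>q0; q14-y>q17; q15-x>q10; q15-y>q18; q16-x>q18; q16-y>q16; q17-x>q0; q17-y>q19; q18-x>q19; q18-y>q18; q19-x>q9; q19-y>q19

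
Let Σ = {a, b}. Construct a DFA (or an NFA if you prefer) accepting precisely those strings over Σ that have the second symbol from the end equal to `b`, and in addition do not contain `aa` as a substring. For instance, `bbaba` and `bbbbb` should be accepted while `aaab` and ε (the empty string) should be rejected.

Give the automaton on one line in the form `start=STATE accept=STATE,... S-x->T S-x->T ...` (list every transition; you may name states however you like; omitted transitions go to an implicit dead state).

Run two small machines in parallel and take their product. One (7 states) tracks the last 2 symbols read; the other (3 states) tracks partial matches of the forbidden pattern `aa`. Each combined state is a pair, one component from each; accept when both components accept. Equivalent product states are then merged.
With 6 states:
        a   b  
>  q0   q1  q2 
   q1   q3  q2 
   q2   q4  q5 
   q3   q3  q3 
 * q4   q3  q2 
 * q5   q4  q5 
(> = start, * = accepting)

start=q0 accept=q4,q5 q0-a->q1 q0-b->q2 q1-a->q3 q1-b->q2 q2-a->q4 q2-b->q5 q3-a->q3 q3-b->q3 q4-a->q3 q4-b->q2 q5-a->q4 q5-b->q5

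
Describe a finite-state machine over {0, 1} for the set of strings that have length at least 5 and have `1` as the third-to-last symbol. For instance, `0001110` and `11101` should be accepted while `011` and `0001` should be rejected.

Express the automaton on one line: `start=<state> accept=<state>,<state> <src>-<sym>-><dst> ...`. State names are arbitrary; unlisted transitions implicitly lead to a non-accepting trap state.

Build one automaton per condition and run them in lockstep. The first has 7 states tracking the input length, saturating at 6; the second has 15 states tracking the last 3 symbols read. A product state is a pair (one from each), accepting exactly when both do. Equivalent product states are then merged.
With 10 states:
        0   1  
>  q0   q1  q1 
   q1   q2  q2 
   q2   q2  q3 
   q3   q4  q5 
   q4   q6  q7 
   q5   q8  q9 
 * q6   q2  q3 
 * q7   q4  q5 
 * q8   q6  q7 
 * q9   q8  q9 
(> = start, * = accepting)

start=q0 accept=q6,q7,q8,q9 q0-0->q1 q0-1->q1 q1-0->q2 q1-1->q2 q2-0->q2 q2-1->q3 q3-0->q4 q3-1->q5 q4-0->q6 q4-1->q7 q5-0->q8 q5-1->q9 q6-0->q2 q6-1->q3 q7-0->q4 q7-1->q5 q8-0->q6 q8-1->q7 q9-0->q8 q9-1->q9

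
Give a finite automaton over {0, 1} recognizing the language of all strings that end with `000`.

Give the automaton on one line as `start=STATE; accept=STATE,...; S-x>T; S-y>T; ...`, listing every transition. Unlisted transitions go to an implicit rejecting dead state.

Let each state record the length of the longest suffix of the input read so far that is also a prefix of `000`. S1 means the last symbol is `0`; S2 means the last 2 symbols are `00`; S3 means the last 3 symbols are `000`. Accept only at S3, where the string currently ends in `000`.
With 4 states:
        0   1  
>  S0   S1  S0 
   S1   S2  S0 
   S2   S3  S0 
 * S3   S3  S0 
(> = start, * = accepting)

start=S0; accept=S3; S0-0>S1; S0-1>S0; S1-0>S2; S1-1>S0; S2-0>S3; S2-1>S0; S3-0>S3; S3-1>S0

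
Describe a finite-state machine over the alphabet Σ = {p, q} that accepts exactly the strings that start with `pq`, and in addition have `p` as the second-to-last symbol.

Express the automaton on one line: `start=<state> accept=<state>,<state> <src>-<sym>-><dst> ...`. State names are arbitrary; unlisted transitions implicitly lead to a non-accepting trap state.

start=S0 accept=S3,S6 S0-p->S1 S0-q->S2 S1-p->S2 S1-q->S3 S2-p->S2 S2-q->S2 S3-p->S4 S3-q->S5 S4-p->S6 S4-q->S3 S5-p->S4 S5-q->S5 S6-p->S6 S6-q->S3

Handle the two conditions separately and then intersect. One (4 states) tracks whether the input so far still matches the prefix `pq`; the other (7 states) tracks the last 2 symbols read. Each combined state is a pair, one component from each; accept when both components accept. Minimizing collapses redundant product states.
With 7 states:
        p   q  
>  S0   S1  S2 
   S1   S2  S3 
   S2   S2  S2 
 * S3   S4  S5 
   S4   S6  S3 
   S5   S4  S5 
 * S6   S6  S3 
(> = start, * = accepting)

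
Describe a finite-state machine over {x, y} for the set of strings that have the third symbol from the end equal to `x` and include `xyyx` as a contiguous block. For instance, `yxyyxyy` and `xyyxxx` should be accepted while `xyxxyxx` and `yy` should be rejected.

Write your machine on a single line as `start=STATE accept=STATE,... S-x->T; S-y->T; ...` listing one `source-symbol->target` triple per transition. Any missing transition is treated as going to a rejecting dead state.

Handle the two conditions separately and then intersect. The first has 15 states tracking the last 3 symbols read; the second has 5 states tracking whether and how much of `xyyx` has been seen. A product state is a pair (one from each), accepting exactly when both do. Equivalent product states are then merged.
          x    y  
>  S0     S1   S0 
   S1     S1   S2 
   S2     S1   S3 
   S3     S4   S0 
   S4     S5   S6 
   S5     S7   S8 
   S6     S9  S10 
 * S7     S7   S8 
 * S8     S9  S10 
 * S9     S5   S6 
 * S10    S4  S11 
   S11    S4  S11 
(> = start, * = accepting)

start=S0; accept=S7,S8,S9,S10; S0-x->S1; S0-y->S0; S1-x->S1; S1-y->S2; S2-x->S1; S2-y->S3; S3-x->S4; S3-y->S0; S4-x->S5; S4-y->S6; S5-x->S7; S5-y->S8; S6-x->S9; S6-y->S10; S7-x->S7; S7-y->S8; S8-x->S9; S8-y->S10; S9-x->S5; S9-y->S6; S10-x->S4; S10-y->S11; S11-x->S4; S11-y->S11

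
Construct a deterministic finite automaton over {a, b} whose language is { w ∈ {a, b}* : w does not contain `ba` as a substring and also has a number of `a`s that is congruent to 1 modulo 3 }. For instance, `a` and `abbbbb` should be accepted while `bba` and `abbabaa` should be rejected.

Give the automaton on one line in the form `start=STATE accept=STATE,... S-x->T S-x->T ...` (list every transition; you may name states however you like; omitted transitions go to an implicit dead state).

start=S0 accept=S1,S4 S0-a->S1 S0-b->S2 S1-a->S3 S1-b->S4 S2-a->S2 S2-b->S2 S3-a->S0 S3-b->S2 S4-a->S2 S4-b->S4

Handle the two conditions separately and then intersect. One (3 states) tracks partial matches of the forbidden pattern `ba`; the other (3 states) tracks the count of `a`s modulo 3. Each combined state is a pair, one component from each; accept when both components accept. Equivalent product states are then merged.
        a   b  
>  S0   S1  S2 
 * S1   S3  S4 
   S2   S2  S2 
   S3   S0  S2 
 * S4   S2  S4 
(> = start, * = accepting)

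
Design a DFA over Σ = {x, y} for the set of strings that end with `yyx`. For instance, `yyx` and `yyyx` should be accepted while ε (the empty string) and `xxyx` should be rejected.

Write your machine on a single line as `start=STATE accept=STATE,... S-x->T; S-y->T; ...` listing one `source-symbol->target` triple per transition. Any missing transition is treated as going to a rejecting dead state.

Remember how much of `yyx` the current input suffix matches. State q0 means no match yet; q1 means the last symbol is `y`; q2 means the last 2 symbols are `yy`; q3 means the last 3 symbols are `yyx`. Only q3 accepts. On a mismatch, fall back to the longest proper suffix that is still a prefix of `yyx`.
A 4-state machine:
        x   y  
>  q0   q0  q1 
   q1   q0  q2 
   q2   q3  q2 
 * q3   q0  q1 
(> = start, * = accepting)

start=q0; accept=q3; q0-x->q0; q0-y->q1; q1-x->q0; q1-y->q2; q2-x->q3; q2-y->q2; q3-x->q0; q3-y->q1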